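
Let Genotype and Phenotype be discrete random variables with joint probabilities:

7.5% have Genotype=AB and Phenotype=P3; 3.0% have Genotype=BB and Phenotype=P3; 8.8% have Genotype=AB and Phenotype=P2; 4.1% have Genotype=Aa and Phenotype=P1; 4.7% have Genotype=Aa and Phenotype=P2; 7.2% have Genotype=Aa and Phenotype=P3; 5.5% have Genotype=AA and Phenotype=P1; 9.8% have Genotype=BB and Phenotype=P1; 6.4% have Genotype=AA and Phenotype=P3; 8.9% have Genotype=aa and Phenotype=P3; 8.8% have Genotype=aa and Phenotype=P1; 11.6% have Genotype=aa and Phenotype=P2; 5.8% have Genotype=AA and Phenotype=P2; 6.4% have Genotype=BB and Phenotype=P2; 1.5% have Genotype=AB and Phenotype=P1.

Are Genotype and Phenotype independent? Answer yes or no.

P(Genotype=BB) = 0.192 and P(Phenotype=P1) = 0.297, so their product is 0.05702, but P(Genotype=BB, Phenotype=P1) = 0.098. Since these differ, Genotype and Phenotype are not independent.

no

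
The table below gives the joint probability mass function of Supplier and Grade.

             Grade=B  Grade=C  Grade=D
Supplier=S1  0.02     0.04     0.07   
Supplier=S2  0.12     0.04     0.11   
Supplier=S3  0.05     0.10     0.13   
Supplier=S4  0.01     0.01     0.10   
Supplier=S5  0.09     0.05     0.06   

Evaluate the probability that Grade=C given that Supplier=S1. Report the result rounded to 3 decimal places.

0.308

P(Supplier=S1) = 0.02 + 0.04 + 0.07 = 0.13.
P(Grade=C | Supplier=S1) = 0.04/0.13 = 0.308.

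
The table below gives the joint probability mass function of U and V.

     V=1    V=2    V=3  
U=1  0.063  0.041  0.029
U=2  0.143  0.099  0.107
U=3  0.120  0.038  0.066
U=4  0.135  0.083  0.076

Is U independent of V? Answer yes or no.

no

P(U=3) = 0.224 and P(V=2) = 0.261, so their product is 0.05846, but P(U=3, V=2) = 0.038. Since these differ, U and V are not independent.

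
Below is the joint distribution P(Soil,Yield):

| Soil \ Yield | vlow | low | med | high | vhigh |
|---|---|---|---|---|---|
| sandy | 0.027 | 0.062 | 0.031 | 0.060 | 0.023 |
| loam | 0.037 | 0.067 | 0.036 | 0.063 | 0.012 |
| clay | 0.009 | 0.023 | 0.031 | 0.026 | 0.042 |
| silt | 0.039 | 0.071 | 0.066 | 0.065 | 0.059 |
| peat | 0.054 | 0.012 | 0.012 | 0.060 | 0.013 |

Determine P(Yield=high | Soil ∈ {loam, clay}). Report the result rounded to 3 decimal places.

0.257

P(Soil=loam) = 0.037 + 0.067 + 0.036 + 0.063 + 0.012 = 0.215.
P(Soil=clay) = 0.009 + 0.023 + 0.031 + 0.026 + 0.042 = 0.131.
P(Soil ∈ {loam, clay}) = 0.215 + 0.131 = 0.346; P(Yield=high, Soil ∈ {loam, clay}) = 0.063 + 0.026 = 0.089.
P(Yield=high | Soil ∈ {loam, clay}) = 0.089/0.346 = 0.257.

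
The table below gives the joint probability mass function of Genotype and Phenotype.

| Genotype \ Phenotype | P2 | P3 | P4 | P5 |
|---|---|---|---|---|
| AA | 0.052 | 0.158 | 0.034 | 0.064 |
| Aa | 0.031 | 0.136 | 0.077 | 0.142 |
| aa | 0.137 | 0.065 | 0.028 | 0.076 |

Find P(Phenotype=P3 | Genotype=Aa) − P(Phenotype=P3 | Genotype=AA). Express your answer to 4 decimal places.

-0.1607

P(Genotype=Aa) = 0.031 + 0.136 + 0.077 + 0.142 = 0.386; P(Phenotype=P3 | Genotype=Aa) = 0.136/0.386 = 0.35233.
P(Genotype=AA) = 0.052 + 0.158 + 0.034 + 0.064 = 0.308; P(Phenotype=P3 | Genotype=AA) = 0.158/0.308 = 0.51299.
Difference = -0.1607.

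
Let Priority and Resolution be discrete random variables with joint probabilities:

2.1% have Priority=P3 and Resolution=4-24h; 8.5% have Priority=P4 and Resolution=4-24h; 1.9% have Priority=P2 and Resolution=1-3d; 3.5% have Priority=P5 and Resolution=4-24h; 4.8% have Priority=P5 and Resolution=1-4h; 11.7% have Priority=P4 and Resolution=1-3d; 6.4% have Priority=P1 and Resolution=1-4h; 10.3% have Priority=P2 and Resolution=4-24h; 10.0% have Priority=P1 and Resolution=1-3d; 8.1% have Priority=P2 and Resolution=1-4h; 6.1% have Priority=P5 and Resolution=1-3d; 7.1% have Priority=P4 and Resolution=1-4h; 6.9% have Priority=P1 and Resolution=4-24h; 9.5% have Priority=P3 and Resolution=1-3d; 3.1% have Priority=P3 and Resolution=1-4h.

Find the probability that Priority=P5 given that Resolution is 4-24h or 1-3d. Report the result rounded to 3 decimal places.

0.136

P(Resolution=4-24h) = 0.069 + 0.103 + 0.021 + 0.085 + 0.035 = 0.313.
P(Resolution=1-3d) = 0.100 + 0.019 + 0.095 + 0.117 + 0.061 = 0.392.
P(Resolution ∈ {4-24h, 1-3d}) = 0.313 + 0.392 = 0.705; P(Priority=P5, Resolution ∈ {4-24h, 1-3d}) = 0.035 + 0.061 = 0.096.
P(Priority=P5 | Resolution ∈ {4-24h, 1-3d}) = 0.096/0.705 = 0.136.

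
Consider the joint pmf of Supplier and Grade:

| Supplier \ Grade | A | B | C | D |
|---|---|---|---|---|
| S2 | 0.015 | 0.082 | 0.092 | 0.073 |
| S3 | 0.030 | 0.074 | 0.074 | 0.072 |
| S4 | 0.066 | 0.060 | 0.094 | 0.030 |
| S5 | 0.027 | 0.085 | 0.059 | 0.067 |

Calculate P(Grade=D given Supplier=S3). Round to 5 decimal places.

P(Supplier=S3) = 0.030 + 0.074 + 0.074 + 0.072 = 0.250.
P(Grade=D | Supplier=S3) = 0.072/0.250 = 0.28800.

0.28800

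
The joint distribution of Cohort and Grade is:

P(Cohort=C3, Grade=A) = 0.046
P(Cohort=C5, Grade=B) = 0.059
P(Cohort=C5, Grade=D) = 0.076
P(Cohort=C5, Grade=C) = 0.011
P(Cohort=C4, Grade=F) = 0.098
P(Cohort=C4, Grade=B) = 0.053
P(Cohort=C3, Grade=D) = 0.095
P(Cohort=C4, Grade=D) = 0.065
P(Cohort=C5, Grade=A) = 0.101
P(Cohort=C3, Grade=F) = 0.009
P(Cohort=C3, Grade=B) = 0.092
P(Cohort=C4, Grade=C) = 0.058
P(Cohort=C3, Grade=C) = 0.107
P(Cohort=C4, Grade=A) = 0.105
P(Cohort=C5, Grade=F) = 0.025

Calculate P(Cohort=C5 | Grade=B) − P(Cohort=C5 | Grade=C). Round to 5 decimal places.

P(Grade=B) = 0.092 + 0.053 + 0.059 = 0.204; P(Cohort=C5 | Grade=B) = 0.059/0.204 = 0.289216.
P(Grade=C) = 0.107 + 0.058 + 0.011 = 0.176; P(Cohort=C5 | Grade=C) = 0.011/0.176 = 0.062500.
Difference = 0.22672.

0.22672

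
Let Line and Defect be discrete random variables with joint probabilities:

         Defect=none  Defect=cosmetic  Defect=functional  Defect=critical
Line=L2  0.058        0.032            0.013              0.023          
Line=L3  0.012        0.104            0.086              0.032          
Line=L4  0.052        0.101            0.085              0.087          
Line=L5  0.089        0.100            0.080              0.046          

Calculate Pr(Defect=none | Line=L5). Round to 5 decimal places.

0.28254

P(Line=L5) = 0.089 + 0.100 + 0.080 + 0.046 = 0.315.
P(Defect=none | Line=L5) = 0.089/0.315 = 0.28254.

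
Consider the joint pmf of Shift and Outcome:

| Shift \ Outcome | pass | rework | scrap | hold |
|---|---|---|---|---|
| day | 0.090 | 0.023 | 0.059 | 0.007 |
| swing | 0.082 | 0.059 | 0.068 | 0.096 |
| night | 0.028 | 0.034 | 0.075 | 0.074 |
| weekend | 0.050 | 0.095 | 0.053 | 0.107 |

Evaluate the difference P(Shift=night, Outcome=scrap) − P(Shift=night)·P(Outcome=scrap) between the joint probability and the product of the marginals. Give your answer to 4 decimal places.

P(Shift=night) = 0.028 + 0.034 + 0.075 + 0.074 = 0.211.
P(Outcome=scrap) = 0.059 + 0.068 + 0.075 + 0.053 = 0.255.
P(Shift=night, Outcome=scrap) − P(Shift=night)P(Outcome=scrap) = 0.075 − 0.211×0.255 = 0.0212.

0.0212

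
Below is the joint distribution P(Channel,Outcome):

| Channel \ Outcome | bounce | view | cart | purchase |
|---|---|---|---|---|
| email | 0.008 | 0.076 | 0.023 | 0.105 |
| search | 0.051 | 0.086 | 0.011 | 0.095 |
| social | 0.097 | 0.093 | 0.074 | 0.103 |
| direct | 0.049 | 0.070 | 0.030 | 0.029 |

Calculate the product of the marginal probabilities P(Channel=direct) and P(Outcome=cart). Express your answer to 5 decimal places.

0.02456

P(Channel=direct) = 0.049 + 0.070 + 0.030 + 0.029 = 0.178.
P(Outcome=cart) = 0.023 + 0.011 + 0.074 + 0.030 = 0.138.
Product: 0.178 × 0.138 = 0.02456.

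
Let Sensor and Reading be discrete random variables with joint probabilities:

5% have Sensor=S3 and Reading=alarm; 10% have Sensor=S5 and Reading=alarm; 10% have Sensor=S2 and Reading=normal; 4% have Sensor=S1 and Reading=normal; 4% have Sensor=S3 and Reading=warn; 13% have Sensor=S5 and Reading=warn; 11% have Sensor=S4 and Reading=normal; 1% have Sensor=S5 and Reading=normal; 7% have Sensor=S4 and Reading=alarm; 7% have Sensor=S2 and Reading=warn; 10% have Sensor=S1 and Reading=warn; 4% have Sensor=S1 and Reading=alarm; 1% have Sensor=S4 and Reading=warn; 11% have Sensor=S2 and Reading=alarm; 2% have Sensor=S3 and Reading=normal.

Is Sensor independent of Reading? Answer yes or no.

no

P(Sensor=S5) = 0.24 and P(Reading=normal) = 0.28, so their product is 0.0672, but P(Sensor=S5, Reading=normal) = 0.01. Since these differ, Sensor and Reading are not independent.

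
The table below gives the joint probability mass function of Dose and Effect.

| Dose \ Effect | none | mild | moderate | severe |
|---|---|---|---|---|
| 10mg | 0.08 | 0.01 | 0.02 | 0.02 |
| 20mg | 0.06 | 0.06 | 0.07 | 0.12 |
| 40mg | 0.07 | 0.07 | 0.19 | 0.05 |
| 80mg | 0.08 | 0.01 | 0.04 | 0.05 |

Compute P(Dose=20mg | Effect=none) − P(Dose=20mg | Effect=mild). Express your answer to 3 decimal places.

P(Effect=none) = 0.08 + 0.06 + 0.07 + 0.08 = 0.29; P(Dose=20mg | Effect=none) = 0.06/0.29 = 0.2069.
P(Effect=mild) = 0.01 + 0.06 + 0.07 + 0.01 = 0.15; P(Dose=20mg | Effect=mild) = 0.06/0.15 = 0.4000.
Difference = -0.193.

-0.193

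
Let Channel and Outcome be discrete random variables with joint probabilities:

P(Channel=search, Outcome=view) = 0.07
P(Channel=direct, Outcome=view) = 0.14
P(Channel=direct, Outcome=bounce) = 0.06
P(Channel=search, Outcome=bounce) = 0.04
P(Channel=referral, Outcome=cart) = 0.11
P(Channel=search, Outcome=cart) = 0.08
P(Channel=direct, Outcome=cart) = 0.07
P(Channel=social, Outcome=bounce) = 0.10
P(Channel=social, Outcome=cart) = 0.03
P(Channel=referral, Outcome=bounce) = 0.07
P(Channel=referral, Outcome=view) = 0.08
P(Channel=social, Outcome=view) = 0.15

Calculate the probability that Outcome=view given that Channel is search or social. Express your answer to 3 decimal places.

P(Channel=search) = 0.04 + 0.07 + 0.08 = 0.19.
P(Channel=social) = 0.10 + 0.15 + 0.03 = 0.28.
P(Channel ∈ {search, social}) = 0.19 + 0.28 = 0.47; P(Outcome=view, Channel ∈ {search, social}) = 0.07 + 0.15 = 0.22.
P(Outcome=view | Channel ∈ {search, social}) = 0.22/0.47 = 0.468.

0.468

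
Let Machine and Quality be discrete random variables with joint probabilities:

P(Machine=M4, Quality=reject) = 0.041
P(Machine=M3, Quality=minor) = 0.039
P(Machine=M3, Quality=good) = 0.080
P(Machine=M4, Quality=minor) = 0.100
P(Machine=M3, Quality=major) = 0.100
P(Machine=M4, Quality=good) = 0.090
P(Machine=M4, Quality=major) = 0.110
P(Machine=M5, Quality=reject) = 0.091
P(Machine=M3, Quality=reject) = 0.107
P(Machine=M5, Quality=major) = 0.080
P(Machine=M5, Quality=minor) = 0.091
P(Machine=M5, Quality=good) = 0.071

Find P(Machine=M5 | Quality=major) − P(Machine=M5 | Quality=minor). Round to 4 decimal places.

P(Quality=major) = 0.100 + 0.110 + 0.080 = 0.290; P(Machine=M5 | Quality=major) = 0.080/0.290 = 0.27586.
P(Quality=minor) = 0.039 + 0.100 + 0.091 = 0.230; P(Machine=M5 | Quality=minor) = 0.091/0.230 = 0.39565.
Difference = -0.1198.

-0.1198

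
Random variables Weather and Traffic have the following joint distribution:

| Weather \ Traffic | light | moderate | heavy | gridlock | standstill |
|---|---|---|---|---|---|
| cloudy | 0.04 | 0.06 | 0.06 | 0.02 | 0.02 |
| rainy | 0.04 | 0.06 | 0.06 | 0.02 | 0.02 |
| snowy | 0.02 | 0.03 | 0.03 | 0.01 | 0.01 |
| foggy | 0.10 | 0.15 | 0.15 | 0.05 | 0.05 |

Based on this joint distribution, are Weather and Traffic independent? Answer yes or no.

yes

Every cell satisfies P(Weather,Traffic) = P(Weather)·P(Traffic). For instance P(Weather=rainy) = 0.20, P(Traffic=heavy) = 0.30, and 0.20×0.30 = 0.06 matches the joint entry. So Weather and Traffic are independent.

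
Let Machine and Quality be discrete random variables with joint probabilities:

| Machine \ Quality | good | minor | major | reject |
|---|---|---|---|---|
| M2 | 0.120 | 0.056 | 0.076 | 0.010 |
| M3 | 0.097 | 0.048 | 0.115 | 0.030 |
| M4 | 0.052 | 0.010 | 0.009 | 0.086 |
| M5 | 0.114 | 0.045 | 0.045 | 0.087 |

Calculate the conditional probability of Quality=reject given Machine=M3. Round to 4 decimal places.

P(Machine=M3) = 0.097 + 0.048 + 0.115 + 0.030 = 0.290.
P(Quality=reject | Machine=M3) = 0.030/0.290 = 0.1034.

0.1034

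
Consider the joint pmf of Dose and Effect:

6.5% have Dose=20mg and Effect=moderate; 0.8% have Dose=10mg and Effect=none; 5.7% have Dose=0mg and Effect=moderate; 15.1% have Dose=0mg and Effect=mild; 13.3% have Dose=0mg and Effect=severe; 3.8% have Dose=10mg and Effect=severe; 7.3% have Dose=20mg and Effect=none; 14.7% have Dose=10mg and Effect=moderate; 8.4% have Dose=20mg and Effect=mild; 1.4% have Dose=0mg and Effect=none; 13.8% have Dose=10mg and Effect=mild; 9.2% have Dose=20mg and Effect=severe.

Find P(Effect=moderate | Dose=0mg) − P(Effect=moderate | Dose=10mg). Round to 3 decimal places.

P(Dose=0mg) = 0.014 + 0.151 + 0.057 + 0.133 = 0.355; P(Effect=moderate | Dose=0mg) = 0.057/0.355 = 0.1606.
P(Dose=10mg) = 0.008 + 0.138 + 0.147 + 0.038 = 0.331; P(Effect=moderate | Dose=10mg) = 0.147/0.331 = 0.4441.
Difference = -0.284.

-0.284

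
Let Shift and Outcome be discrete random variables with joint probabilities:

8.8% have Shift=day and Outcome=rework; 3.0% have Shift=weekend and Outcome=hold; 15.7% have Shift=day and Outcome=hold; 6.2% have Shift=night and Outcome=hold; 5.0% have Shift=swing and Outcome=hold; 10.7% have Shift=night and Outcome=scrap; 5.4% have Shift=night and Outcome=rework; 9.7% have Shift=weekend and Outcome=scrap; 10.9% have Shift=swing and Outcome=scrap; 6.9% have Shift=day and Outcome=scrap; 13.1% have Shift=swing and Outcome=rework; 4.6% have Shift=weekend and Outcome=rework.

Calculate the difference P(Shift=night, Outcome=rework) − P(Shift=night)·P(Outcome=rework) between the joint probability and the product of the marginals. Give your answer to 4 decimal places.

P(Shift=night) = 0.054 + 0.107 + 0.062 = 0.223.
P(Outcome=rework) = 0.088 + 0.131 + 0.054 + 0.046 = 0.319.
P(Shift=night, Outcome=rework) − P(Shift=night)P(Outcome=rework) = 0.054 − 0.223×0.319 = -0.0171.

-0.0171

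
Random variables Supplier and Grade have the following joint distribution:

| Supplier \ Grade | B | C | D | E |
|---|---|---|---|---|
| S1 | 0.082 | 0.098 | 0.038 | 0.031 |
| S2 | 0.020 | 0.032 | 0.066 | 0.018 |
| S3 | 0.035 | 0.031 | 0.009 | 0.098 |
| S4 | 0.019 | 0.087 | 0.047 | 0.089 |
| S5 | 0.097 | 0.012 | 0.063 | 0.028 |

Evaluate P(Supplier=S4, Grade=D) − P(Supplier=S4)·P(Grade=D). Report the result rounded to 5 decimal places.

-0.00697

P(Supplier=S4) = 0.019 + 0.087 + 0.047 + 0.089 = 0.242.
P(Grade=D) = 0.038 + 0.066 + 0.009 + 0.047 + 0.063 = 0.223.
P(Supplier=S4, Grade=D) − P(Supplier=S4)P(Grade=D) = 0.047 − 0.242×0.223 = -0.00697.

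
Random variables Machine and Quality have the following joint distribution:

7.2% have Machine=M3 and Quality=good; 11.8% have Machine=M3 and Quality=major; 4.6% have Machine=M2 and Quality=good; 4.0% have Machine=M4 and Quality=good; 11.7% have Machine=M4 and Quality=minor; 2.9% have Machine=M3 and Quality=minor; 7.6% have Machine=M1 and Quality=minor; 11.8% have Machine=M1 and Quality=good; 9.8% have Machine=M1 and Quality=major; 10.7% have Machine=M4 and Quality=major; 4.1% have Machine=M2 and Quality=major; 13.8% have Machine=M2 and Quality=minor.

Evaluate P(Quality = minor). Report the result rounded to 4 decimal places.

P(Quality=minor) = 0.076 + 0.138 + 0.029 + 0.117 = 0.360.

0.3600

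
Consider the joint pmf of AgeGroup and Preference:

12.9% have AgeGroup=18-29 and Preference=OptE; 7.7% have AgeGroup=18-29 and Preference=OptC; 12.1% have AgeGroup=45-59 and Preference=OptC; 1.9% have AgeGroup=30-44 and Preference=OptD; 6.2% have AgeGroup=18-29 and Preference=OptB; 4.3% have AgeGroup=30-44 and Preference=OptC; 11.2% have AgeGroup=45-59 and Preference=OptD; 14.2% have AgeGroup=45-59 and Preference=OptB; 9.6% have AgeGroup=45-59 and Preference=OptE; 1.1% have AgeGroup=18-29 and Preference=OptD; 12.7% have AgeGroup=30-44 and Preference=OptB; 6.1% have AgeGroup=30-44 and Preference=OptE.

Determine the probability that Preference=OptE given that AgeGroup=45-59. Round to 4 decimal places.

P(AgeGroup=45-59) = 0.142 + 0.121 + 0.112 + 0.096 = 0.471.
P(Preference=OptE | AgeGroup=45-59) = 0.096/0.471 = 0.2038.

0.2038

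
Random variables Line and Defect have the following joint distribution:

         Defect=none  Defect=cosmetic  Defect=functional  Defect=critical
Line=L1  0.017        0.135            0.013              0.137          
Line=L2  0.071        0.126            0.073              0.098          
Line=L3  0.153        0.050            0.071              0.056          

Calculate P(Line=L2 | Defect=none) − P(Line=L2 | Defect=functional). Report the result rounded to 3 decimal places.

-0.170

P(Defect=none) = 0.017 + 0.071 + 0.153 = 0.241; P(Line=L2 | Defect=none) = 0.071/0.241 = 0.2946.
P(Defect=functional) = 0.013 + 0.073 + 0.071 = 0.157; P(Line=L2 | Defect=functional) = 0.073/0.157 = 0.4650.
Difference = -0.170.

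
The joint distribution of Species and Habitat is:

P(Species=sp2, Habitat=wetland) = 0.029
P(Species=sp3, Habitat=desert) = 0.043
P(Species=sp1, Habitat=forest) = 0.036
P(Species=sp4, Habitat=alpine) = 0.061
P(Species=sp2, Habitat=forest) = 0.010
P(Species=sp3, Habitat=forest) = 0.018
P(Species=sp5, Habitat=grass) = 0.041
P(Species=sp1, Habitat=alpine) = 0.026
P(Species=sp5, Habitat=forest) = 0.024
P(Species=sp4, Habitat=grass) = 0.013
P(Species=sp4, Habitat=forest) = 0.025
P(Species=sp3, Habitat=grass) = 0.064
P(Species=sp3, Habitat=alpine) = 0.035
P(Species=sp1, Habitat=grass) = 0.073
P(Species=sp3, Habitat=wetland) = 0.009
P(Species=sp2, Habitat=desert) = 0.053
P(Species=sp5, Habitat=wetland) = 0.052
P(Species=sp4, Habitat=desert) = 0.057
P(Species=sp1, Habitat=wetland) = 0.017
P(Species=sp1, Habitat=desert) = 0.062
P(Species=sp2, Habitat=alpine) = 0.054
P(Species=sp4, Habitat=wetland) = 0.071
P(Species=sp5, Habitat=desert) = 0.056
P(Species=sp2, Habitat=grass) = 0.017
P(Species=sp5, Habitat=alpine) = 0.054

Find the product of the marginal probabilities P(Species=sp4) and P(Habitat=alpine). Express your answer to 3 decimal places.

P(Species=sp4) = 0.025 + 0.013 + 0.071 + 0.057 + 0.061 = 0.227.
P(Habitat=alpine) = 0.026 + 0.054 + 0.035 + 0.061 + 0.054 = 0.230.
Product: 0.227 × 0.230 = 0.052.

0.052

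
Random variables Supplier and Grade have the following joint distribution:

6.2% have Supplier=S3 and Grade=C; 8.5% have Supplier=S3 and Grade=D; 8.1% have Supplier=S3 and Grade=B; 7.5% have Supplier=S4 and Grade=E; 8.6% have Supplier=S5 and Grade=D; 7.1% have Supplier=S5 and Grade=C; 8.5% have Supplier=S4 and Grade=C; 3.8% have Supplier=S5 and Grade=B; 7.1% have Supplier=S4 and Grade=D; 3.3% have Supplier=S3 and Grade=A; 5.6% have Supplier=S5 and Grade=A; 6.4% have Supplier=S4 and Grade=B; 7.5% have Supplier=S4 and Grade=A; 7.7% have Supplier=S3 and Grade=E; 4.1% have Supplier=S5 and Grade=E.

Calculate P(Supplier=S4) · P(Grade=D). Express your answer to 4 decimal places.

P(Supplier=S4) = 0.075 + 0.064 + 0.085 + 0.071 + 0.075 = 0.370.
P(Grade=D) = 0.085 + 0.071 + 0.086 = 0.242.
Product: 0.370 × 0.242 = 0.0895.

0.0895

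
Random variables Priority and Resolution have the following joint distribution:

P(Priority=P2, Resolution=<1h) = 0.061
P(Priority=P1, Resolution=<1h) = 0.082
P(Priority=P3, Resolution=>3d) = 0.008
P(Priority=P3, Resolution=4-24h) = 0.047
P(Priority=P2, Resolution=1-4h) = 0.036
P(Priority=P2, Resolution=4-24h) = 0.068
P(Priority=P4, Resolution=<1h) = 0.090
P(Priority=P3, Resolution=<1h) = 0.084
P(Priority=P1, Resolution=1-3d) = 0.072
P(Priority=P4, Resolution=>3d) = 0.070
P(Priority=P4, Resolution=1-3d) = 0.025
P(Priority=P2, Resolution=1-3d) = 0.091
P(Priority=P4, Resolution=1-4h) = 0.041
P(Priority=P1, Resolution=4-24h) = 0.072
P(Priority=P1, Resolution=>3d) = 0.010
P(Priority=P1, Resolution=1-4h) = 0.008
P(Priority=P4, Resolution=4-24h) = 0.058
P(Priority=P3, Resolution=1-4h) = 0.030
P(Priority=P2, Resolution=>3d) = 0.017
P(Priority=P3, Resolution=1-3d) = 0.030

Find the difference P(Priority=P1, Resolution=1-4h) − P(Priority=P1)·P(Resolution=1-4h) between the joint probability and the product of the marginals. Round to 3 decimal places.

-0.020

P(Priority=P1) = 0.082 + 0.008 + 0.072 + 0.072 + 0.010 = 0.244.
P(Resolution=1-4h) = 0.008 + 0.036 + 0.030 + 0.041 = 0.115.
P(Priority=P1, Resolution=1-4h) − P(Priority=P1)P(Resolution=1-4h) = 0.008 − 0.244×0.115 = -0.020.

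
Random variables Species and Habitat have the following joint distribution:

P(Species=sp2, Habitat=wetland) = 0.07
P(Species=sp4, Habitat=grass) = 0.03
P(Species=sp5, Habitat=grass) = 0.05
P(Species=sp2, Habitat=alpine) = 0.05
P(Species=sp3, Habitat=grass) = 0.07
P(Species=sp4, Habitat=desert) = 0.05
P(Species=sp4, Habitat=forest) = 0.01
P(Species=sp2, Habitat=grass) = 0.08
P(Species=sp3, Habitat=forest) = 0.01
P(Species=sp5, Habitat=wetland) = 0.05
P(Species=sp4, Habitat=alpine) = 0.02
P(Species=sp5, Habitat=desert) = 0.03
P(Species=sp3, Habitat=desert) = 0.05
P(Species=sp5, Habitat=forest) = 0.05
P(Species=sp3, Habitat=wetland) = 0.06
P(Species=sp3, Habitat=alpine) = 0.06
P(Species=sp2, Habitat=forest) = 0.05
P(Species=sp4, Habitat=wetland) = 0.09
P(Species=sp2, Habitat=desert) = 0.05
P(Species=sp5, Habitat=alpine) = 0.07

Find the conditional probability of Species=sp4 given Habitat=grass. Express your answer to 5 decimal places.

0.13043

P(Habitat=grass) = 0.08 + 0.07 + 0.03 + 0.05 = 0.23.
P(Species=sp4 | Habitat=grass) = 0.03/0.23 = 0.13043.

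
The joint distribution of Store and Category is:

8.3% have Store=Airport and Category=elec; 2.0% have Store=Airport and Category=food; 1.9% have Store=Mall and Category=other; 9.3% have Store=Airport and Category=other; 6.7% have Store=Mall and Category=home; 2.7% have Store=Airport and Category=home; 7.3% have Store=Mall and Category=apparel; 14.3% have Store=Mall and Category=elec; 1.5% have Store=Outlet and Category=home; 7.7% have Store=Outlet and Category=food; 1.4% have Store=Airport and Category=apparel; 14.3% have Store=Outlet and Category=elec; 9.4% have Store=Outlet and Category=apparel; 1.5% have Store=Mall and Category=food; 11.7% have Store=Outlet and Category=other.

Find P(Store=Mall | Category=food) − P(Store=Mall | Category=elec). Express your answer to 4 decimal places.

P(Category=food) = 0.015 + 0.020 + 0.077 = 0.112; P(Store=Mall | Category=food) = 0.015/0.112 = 0.13393.
P(Category=elec) = 0.143 + 0.083 + 0.143 = 0.369; P(Store=Mall | Category=elec) = 0.143/0.369 = 0.38753.
Difference = -0.2536.

-0.2536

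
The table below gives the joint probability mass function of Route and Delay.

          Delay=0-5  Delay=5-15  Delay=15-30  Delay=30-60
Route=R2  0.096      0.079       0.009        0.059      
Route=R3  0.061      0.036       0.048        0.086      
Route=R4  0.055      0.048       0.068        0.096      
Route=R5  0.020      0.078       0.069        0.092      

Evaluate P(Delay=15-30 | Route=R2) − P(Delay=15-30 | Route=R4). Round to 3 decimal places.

P(Route=R2) = 0.096 + 0.079 + 0.009 + 0.059 = 0.243; P(Delay=15-30 | Route=R2) = 0.009/0.243 = 0.0370.
P(Route=R4) = 0.055 + 0.048 + 0.068 + 0.096 = 0.267; P(Delay=15-30 | Route=R4) = 0.068/0.267 = 0.2547.
Difference = -0.218.

-0.218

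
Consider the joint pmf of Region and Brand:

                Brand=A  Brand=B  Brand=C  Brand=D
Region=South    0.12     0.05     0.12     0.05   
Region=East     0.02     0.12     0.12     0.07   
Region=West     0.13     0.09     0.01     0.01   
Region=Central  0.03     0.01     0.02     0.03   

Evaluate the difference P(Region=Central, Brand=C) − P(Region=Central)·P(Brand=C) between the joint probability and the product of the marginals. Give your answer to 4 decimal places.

-0.0043

P(Region=Central) = 0.03 + 0.01 + 0.02 + 0.03 = 0.09.
P(Brand=C) = 0.12 + 0.12 + 0.01 + 0.02 = 0.27.
P(Region=Central, Brand=C) − P(Region=Central)P(Brand=C) = 0.02 − 0.09×0.27 = -0.0043.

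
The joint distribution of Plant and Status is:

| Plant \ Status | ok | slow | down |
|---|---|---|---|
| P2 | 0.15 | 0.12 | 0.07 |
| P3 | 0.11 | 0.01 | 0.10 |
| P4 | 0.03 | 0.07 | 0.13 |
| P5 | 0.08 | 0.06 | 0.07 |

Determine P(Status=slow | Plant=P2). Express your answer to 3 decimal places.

0.353

P(Plant=P2) = 0.15 + 0.12 + 0.07 = 0.34.
P(Status=slow | Plant=P2) = 0.12/0.34 = 0.353.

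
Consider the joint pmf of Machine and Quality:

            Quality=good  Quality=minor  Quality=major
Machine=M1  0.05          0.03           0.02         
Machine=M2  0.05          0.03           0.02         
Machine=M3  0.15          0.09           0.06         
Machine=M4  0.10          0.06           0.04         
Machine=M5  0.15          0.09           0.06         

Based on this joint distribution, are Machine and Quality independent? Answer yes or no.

yes

Every cell satisfies P(Machine,Quality) = P(Machine)·P(Quality). For instance P(Machine=M2) = 0.10, P(Quality=major) = 0.20, and 0.10×0.20 = 0.02 matches the joint entry. So Machine and Quality are independent.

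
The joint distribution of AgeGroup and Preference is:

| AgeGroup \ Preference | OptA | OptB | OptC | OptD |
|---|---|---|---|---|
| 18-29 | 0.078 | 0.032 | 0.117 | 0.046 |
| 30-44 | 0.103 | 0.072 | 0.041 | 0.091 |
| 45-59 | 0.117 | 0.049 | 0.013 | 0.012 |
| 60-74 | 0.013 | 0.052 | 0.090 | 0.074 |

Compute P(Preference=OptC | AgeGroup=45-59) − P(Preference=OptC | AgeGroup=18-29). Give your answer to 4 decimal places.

P(AgeGroup=45-59) = 0.117 + 0.049 + 0.013 + 0.012 = 0.191; P(Preference=OptC | AgeGroup=45-59) = 0.013/0.191 = 0.06806.
P(AgeGroup=18-29) = 0.078 + 0.032 + 0.117 + 0.046 = 0.273; P(Preference=OptC | AgeGroup=18-29) = 0.117/0.273 = 0.42857.
Difference = -0.3605.

-0.3605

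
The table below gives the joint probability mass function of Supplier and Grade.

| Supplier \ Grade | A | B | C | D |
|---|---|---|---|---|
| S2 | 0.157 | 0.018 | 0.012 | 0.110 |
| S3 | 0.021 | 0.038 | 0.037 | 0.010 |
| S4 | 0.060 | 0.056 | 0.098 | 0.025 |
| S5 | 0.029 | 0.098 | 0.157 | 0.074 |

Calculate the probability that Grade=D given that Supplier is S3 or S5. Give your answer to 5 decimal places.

P(Supplier=S3) = 0.021 + 0.038 + 0.037 + 0.010 = 0.106.
P(Supplier=S5) = 0.029 + 0.098 + 0.157 + 0.074 = 0.358.
P(Supplier ∈ {S3, S5}) = 0.106 + 0.358 = 0.464; P(Grade=D, Supplier ∈ {S3, S5}) = 0.010 + 0.074 = 0.084.
P(Grade=D | Supplier ∈ {S3, S5}) = 0.084/0.464 = 0.18103.

0.18103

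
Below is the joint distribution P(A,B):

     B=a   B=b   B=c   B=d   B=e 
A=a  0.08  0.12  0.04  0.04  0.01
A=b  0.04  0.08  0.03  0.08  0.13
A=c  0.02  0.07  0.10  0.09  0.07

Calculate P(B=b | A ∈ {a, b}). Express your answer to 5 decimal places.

P(A=a) = 0.08 + 0.12 + 0.04 + 0.04 + 0.01 = 0.29.
P(A=b) = 0.04 + 0.08 + 0.03 + 0.08 + 0.13 = 0.36.
P(A ∈ {a, b}) = 0.29 + 0.36 = 0.65; P(B=b, A ∈ {a, b}) = 0.12 + 0.08 = 0.20.
P(B=b | A ∈ {a, b}) = 0.20/0.65 = 0.30769.

0.30769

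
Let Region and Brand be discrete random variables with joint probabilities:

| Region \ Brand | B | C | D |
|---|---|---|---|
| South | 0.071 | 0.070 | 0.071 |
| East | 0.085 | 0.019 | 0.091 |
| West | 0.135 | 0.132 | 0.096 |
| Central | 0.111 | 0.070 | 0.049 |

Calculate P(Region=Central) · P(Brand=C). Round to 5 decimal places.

P(Region=Central) = 0.111 + 0.070 + 0.049 = 0.230.
P(Brand=C) = 0.070 + 0.019 + 0.132 + 0.070 = 0.291.
Product: 0.230 × 0.291 = 0.06693.

0.06693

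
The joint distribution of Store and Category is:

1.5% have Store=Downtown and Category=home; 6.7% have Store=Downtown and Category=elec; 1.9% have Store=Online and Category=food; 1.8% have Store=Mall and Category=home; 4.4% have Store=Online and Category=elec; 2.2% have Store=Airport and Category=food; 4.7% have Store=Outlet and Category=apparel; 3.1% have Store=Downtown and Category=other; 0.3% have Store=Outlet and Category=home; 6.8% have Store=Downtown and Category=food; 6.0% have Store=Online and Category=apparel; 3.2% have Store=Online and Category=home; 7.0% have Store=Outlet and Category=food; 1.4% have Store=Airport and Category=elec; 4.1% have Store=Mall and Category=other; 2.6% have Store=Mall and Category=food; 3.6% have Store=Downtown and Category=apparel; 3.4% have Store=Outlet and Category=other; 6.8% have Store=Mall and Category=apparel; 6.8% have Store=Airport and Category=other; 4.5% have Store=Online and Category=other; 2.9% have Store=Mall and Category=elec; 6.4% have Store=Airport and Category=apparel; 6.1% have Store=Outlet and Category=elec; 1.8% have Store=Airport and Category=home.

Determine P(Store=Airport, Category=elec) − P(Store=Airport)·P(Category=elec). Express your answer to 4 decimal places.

-0.0260

P(Store=Airport) = 0.022 + 0.064 + 0.014 + 0.018 + 0.068 = 0.186.
P(Category=elec) = 0.067 + 0.029 + 0.014 + 0.061 + 0.044 = 0.215.
P(Store=Airport, Category=elec) − P(Store=Airport)P(Category=elec) = 0.014 − 0.186×0.215 = -0.0260.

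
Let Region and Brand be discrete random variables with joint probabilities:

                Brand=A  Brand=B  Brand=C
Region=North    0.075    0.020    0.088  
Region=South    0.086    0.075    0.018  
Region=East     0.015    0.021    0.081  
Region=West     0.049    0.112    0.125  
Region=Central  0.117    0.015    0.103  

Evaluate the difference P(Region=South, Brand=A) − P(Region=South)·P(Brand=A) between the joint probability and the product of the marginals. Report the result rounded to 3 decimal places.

P(Region=South) = 0.086 + 0.075 + 0.018 = 0.179.
P(Brand=A) = 0.075 + 0.086 + 0.015 + 0.049 + 0.117 = 0.342.
P(Region=South, Brand=A) − P(Region=South)P(Brand=A) = 0.086 − 0.179×0.342 = 0.025.

0.025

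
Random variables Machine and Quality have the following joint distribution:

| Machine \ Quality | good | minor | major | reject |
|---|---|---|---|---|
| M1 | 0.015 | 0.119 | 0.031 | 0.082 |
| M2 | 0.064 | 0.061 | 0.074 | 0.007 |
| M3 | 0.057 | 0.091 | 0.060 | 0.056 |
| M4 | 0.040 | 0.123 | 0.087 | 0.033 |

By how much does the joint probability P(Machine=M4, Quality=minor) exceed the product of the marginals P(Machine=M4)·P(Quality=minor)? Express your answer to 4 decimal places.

0.0115

P(Machine=M4) = 0.040 + 0.123 + 0.087 + 0.033 = 0.283.
P(Quality=minor) = 0.119 + 0.061 + 0.091 + 0.123 = 0.394.
P(Machine=M4, Quality=minor) − P(Machine=M4)P(Quality=minor) = 0.123 − 0.283×0.394 = 0.0115.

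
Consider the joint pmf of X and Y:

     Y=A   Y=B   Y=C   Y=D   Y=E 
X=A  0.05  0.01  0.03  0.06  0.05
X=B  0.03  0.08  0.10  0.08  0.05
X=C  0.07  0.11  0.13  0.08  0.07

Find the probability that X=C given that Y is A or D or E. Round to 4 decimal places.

0.4074

P(Y=A) = 0.05 + 0.03 + 0.07 = 0.15.
P(Y=D) = 0.06 + 0.08 + 0.08 = 0.22.
P(Y=E) = 0.05 + 0.05 + 0.07 = 0.17.
P(Y ∈ {A, D, E}) = 0.15 + 0.22 + 0.17 = 0.54; P(X=C, Y ∈ {A, D, E}) = 0.07 + 0.08 + 0.07 = 0.22.
P(X=C | Y ∈ {A, D, E}) = 0.22/0.54 = 0.4074.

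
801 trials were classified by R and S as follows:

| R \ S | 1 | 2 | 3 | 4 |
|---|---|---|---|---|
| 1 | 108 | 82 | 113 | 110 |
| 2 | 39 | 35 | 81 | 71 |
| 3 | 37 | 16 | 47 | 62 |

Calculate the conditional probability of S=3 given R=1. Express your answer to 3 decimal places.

Total with R=1: 108 + 82 + 113 + 110 = 413.
P(S=3 | R=1) = 113/413 = 0.274.

0.274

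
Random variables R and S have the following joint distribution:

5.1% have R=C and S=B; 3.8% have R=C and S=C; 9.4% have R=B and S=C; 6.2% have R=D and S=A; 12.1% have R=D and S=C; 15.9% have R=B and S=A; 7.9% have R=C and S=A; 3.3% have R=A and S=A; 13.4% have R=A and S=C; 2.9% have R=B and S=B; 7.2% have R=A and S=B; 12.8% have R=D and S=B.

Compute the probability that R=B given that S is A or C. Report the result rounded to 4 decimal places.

P(S=A) = 0.033 + 0.159 + 0.079 + 0.062 = 0.333.
P(S=C) = 0.134 + 0.094 + 0.038 + 0.121 = 0.387.
P(S ∈ {A, C}) = 0.333 + 0.387 = 0.720; P(R=B, S ∈ {A, C}) = 0.159 + 0.094 = 0.253.
P(R=B | S ∈ {A, C}) = 0.253/0.720 = 0.3514.

0.3514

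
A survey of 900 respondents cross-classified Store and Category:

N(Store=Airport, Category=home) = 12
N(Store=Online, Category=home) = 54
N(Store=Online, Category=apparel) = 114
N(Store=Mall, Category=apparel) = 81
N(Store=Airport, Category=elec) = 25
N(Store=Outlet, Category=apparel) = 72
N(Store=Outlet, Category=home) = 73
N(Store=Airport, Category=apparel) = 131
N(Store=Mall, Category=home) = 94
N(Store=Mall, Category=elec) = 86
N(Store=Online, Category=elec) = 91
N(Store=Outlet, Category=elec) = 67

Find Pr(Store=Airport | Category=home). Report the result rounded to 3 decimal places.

0.052

Total with Category=home: 94 + 12 + 73 + 54 = 233.
P(Store=Airport | Category=home) = 12/233 = 0.052.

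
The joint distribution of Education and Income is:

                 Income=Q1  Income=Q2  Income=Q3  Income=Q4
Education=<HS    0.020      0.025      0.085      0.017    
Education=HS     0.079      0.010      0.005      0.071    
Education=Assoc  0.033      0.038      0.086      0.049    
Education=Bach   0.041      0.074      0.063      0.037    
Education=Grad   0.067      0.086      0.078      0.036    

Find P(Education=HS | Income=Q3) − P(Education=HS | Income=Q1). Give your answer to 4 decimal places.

P(Income=Q3) = 0.085 + 0.005 + 0.086 + 0.063 + 0.078 = 0.317; P(Education=HS | Income=Q3) = 0.005/0.317 = 0.01577.
P(Income=Q1) = 0.020 + 0.079 + 0.033 + 0.041 + 0.067 = 0.240; P(Education=HS | Income=Q1) = 0.079/0.240 = 0.32917.
Difference = -0.3134.

-0.3134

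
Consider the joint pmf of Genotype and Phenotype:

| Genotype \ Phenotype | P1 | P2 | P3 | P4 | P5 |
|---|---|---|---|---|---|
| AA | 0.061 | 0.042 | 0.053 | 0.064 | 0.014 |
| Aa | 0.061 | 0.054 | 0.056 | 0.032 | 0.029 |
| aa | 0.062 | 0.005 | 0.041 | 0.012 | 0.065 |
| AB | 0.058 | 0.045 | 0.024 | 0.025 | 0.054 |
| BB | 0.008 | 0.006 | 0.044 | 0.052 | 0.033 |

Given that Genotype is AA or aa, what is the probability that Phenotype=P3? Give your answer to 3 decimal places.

0.224

P(Genotype=AA) = 0.061 + 0.042 + 0.053 + 0.064 + 0.014 = 0.234.
P(Genotype=aa) = 0.062 + 0.005 + 0.041 + 0.012 + 0.065 = 0.185.
P(Genotype ∈ {AA, aa}) = 0.234 + 0.185 = 0.419; P(Phenotype=P3, Genotype ∈ {AA, aa}) = 0.053 + 0.041 = 0.094.
P(Phenotype=P3 | Genotype ∈ {AA, aa}) = 0.094/0.419 = 0.224.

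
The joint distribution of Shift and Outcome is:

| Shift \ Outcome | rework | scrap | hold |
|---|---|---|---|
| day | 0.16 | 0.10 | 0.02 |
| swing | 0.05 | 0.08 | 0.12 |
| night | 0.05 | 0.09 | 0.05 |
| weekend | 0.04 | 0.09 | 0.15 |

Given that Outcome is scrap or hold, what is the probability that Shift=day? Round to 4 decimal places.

P(Outcome=scrap) = 0.10 + 0.08 + 0.09 + 0.09 = 0.36.
P(Outcome=hold) = 0.02 + 0.12 + 0.05 + 0.15 = 0.34.
P(Outcome ∈ {scrap, hold}) = 0.36 + 0.34 = 0.70; P(Shift=day, Outcome ∈ {scrap, hold}) = 0.10 + 0.02 = 0.12.
P(Shift=day | Outcome ∈ {scrap, hold}) = 0.12/0.70 = 0.1714.

0.1714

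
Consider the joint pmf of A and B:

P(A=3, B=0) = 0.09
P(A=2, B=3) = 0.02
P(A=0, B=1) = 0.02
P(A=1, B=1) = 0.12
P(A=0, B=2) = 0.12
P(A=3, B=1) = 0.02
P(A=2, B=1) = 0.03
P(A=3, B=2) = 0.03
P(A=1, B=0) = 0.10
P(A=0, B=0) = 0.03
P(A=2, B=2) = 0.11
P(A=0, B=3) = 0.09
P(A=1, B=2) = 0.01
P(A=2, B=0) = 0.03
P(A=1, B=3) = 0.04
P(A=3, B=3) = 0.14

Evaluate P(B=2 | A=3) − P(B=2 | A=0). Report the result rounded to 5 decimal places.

P(A=3) = 0.09 + 0.02 + 0.03 + 0.14 = 0.28; P(B=2 | A=3) = 0.03/0.28 = 0.107143.
P(A=0) = 0.03 + 0.02 + 0.12 + 0.09 = 0.26; P(B=2 | A=0) = 0.12/0.26 = 0.461538.
Difference = -0.35440.

-0.35440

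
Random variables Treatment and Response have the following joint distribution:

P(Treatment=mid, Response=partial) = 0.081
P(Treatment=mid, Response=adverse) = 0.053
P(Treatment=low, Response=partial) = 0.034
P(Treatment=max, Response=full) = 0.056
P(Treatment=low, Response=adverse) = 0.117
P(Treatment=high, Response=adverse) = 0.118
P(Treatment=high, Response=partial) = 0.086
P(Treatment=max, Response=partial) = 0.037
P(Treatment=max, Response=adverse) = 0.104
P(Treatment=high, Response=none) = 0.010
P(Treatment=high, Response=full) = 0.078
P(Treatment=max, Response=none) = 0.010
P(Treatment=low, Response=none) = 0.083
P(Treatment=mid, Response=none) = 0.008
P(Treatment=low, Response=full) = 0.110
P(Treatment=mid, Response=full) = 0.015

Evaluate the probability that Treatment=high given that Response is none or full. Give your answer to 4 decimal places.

P(Response=none) = 0.083 + 0.008 + 0.010 + 0.010 = 0.111.
P(Response=full) = 0.110 + 0.015 + 0.078 + 0.056 = 0.259.
P(Response ∈ {none, full}) = 0.111 + 0.259 = 0.370; P(Treatment=high, Response ∈ {none, full}) = 0.010 + 0.078 = 0.088.
P(Treatment=high | Response ∈ {none, full}) = 0.088/0.370 = 0.2378.

0.2378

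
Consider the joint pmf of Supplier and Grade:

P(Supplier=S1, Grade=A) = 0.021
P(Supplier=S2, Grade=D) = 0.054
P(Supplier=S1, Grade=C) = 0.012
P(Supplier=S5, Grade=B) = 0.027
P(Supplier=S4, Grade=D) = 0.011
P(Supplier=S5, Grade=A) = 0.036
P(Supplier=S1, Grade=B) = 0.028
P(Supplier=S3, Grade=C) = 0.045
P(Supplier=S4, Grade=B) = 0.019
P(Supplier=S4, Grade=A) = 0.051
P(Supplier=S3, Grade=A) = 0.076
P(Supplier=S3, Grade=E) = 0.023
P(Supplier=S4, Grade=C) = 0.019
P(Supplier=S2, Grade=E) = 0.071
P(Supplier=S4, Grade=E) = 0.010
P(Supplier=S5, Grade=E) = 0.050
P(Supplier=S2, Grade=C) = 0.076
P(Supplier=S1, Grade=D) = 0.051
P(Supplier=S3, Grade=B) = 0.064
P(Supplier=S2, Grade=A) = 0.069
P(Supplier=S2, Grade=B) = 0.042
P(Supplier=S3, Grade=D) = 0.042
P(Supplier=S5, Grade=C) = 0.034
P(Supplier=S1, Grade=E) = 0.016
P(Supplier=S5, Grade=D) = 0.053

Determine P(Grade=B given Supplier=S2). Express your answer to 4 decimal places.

P(Supplier=S2) = 0.069 + 0.042 + 0.076 + 0.054 + 0.071 = 0.312.
P(Grade=B | Supplier=S2) = 0.042/0.312 = 0.1346.

0.1346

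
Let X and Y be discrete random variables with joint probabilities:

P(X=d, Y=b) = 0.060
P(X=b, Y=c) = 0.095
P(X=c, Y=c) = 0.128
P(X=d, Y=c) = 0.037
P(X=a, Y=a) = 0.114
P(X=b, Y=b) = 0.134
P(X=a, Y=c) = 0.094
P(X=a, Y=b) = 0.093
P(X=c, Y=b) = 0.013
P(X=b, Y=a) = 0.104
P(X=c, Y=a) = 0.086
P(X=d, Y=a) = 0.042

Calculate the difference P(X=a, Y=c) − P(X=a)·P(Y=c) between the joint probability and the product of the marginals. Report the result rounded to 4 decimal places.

-0.0126

P(X=a) = 0.114 + 0.093 + 0.094 = 0.301.
P(Y=c) = 0.094 + 0.095 + 0.128 + 0.037 = 0.354.
P(X=a, Y=c) − P(X=a)P(Y=c) = 0.094 − 0.301×0.354 = -0.0126.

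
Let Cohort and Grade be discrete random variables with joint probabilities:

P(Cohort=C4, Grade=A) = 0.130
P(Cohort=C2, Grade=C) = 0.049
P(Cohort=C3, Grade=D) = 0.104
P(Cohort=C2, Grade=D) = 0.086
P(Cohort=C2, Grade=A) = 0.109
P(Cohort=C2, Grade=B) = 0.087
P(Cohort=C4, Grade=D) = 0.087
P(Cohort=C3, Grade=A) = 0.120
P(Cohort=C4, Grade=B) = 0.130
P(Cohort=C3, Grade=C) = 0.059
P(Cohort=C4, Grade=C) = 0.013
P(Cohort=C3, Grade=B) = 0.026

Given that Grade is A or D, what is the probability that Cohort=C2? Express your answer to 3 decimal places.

0.307

P(Grade=A) = 0.109 + 0.120 + 0.130 = 0.359.
P(Grade=D) = 0.086 + 0.104 + 0.087 = 0.277.
P(Grade ∈ {A, D}) = 0.359 + 0.277 = 0.636; P(Cohort=C2, Grade ∈ {A, D}) = 0.109 + 0.086 = 0.195.
P(Cohort=C2 | Grade ∈ {A, D}) = 0.195/0.636 = 0.307.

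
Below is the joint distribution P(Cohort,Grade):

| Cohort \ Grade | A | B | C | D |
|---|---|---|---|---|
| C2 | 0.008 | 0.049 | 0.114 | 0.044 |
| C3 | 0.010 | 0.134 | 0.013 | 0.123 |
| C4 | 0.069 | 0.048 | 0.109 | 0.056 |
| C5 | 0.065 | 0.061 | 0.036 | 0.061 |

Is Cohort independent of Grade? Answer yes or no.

no

P(Cohort=C3) = 0.280 and P(Grade=C) = 0.272, so their product is 0.07616, but P(Cohort=C3, Grade=C) = 0.013. Since these differ, Cohort and Grade are not independent.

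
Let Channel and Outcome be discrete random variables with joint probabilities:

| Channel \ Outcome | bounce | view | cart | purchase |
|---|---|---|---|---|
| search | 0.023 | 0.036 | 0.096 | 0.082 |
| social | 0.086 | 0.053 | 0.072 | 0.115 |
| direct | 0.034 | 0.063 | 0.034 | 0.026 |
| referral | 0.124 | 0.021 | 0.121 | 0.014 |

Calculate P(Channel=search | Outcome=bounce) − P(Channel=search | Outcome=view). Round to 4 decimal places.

P(Outcome=bounce) = 0.023 + 0.086 + 0.034 + 0.124 = 0.267; P(Channel=search | Outcome=bounce) = 0.023/0.267 = 0.08614.
P(Outcome=view) = 0.036 + 0.053 + 0.063 + 0.021 = 0.173; P(Channel=search | Outcome=view) = 0.036/0.173 = 0.20809.
Difference = -0.1220.

-0.1220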